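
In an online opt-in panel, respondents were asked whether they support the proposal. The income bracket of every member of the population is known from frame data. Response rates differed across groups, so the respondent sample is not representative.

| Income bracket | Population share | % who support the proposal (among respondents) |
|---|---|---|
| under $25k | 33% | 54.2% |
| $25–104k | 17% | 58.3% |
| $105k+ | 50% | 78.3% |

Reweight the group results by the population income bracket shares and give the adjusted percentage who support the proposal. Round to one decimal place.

66.9%

Weight each group's respondent value by its population share:
  under $25k: 0.33 × 54.2 = 17.886
  $25–104k: 0.17 × 58.3 = 9.911
  $105k+: 0.5 × 78.3 = 39.15
Post-stratified estimate = 66.947 → 66.9%.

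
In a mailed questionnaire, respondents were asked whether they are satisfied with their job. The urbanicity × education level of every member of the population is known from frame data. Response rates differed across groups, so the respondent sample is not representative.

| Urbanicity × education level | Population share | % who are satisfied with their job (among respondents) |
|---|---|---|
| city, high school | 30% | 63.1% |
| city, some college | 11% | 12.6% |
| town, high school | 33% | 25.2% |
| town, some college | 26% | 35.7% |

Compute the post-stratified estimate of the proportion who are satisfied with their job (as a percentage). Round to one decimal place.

Each cell contributes population-share × respondent value:
  city, high school: 0.3 × 63.1 = 18.93
  city, some college: 0.11 × 12.6 = 1.386
  town, high school: 0.33 × 25.2 = 8.316
  town, some college: 0.26 × 35.7 = 9.282
Post-stratified estimate = 37.914 → 37.9%.

37.9%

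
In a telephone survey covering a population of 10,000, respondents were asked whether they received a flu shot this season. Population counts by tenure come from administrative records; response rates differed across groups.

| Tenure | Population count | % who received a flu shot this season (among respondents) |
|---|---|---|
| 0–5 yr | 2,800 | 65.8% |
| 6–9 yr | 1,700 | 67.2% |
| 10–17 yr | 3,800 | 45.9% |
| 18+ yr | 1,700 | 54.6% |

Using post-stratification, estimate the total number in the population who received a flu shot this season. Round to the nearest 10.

5,660

Estimated count per cell = population count × respondent percentage:
  0–5 yr: 2,800 × 65.8% = 1842.4
  6–9 yr: 1,700 × 67.2% = 1142.4
  10–17 yr: 3,800 × 45.9% = 1744.2
  18+ yr: 1,700 × 54.6% = 928.2
Estimated total = 5657.2 → 5,660.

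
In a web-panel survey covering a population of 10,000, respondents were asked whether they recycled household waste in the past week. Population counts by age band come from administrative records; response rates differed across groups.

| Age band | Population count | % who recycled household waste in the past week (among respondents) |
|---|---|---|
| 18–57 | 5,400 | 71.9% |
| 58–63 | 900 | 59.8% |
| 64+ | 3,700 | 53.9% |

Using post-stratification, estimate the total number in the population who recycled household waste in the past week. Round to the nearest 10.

6,420

Each cell contributes its population count × the respondent rate:
  18–57: 5,400 × 71.9% = 3882.6
  58–63: 900 × 59.8% = 538.2
  64+: 3,700 × 53.9% = 1994.3
Estimated total = 6415.1 → 6,420.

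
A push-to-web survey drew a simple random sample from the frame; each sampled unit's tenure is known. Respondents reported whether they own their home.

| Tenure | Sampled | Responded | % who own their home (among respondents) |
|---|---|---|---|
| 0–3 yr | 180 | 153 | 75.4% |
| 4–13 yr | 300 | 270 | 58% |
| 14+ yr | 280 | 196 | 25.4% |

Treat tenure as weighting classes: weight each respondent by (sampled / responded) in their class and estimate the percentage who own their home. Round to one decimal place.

Class response rates: 0–3 yr 153/180 = 85%, 4–13 yr 270/300 = 90%, 14+ yr 196/280 = 70%.
With weight = n_sampled/n_responded per class, the weighted class total is n_sampled:
  0–3 yr: 180 × 75.4 = 13572
  4–13 yr: 300 × 58 = 17,400
  14+ yr: 280 × 25.4 = 7112
Adjusted estimate = 38,084 / 760 = 50.1105 → 50.1%.

50.1%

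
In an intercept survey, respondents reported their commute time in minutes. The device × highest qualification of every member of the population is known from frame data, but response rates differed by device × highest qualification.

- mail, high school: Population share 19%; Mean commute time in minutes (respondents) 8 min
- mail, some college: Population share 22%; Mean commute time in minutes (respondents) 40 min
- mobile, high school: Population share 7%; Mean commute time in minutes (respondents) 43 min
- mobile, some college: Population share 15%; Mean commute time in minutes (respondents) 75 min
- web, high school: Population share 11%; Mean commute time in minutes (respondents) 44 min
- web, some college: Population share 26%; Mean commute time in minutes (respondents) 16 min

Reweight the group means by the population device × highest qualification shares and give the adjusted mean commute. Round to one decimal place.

Weight each group's respondent value by its population share:
  mail, high school: 0.19 × 8 = 1.52
  mail, some college: 0.22 × 40 = 8.8
  mobile, high school: 0.07 × 43 = 3.01
  mobile, some college: 0.15 × 75 = 11.25
  web, high school: 0.11 × 44 = 4.84
  web, some college: 0.26 × 16 = 4.16
Post-stratified estimate = 33.58 → 33.6.

33.6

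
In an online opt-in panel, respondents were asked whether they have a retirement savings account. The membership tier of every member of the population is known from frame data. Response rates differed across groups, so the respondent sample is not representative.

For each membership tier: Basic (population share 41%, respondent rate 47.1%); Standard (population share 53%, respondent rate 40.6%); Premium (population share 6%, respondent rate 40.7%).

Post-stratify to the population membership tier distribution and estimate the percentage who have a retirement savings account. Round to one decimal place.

Weight each group's respondent value by its population share:
  Basic: 0.41 × 47.1 = 19.311
  Standard: 0.53 × 40.6 = 21.518
  Premium: 0.06 × 40.7 = 2.442
Post-stratified estimate = 43.271 → 43.3%.

43.3%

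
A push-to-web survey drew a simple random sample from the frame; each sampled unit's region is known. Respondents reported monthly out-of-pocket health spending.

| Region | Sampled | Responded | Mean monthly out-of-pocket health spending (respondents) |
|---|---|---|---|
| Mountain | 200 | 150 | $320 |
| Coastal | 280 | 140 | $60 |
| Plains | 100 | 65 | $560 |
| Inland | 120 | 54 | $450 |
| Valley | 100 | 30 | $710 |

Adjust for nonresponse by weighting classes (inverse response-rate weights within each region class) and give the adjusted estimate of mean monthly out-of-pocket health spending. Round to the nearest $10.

Class response rates: Mountain 150/200 = 75%, Coastal 140/280 = 50%, Plains 65/100 = 65%, Inland 54/120 = 45%, Valley 30/100 = 30%.
Each respondent's weight = sampled/responded in their class; summing within a class gives n_sampled, so:
  Mountain: 200 × 320 = 64,000
  Coastal: 280 × 60 = 16,800
  Plains: 100 × 560 = 56,000
  Inland: 120 × 450 = 54,000
  Valley: 100 × 710 = 71,000
Adjusted estimate = 261,800 / 800 = 327.25 → $330.

$330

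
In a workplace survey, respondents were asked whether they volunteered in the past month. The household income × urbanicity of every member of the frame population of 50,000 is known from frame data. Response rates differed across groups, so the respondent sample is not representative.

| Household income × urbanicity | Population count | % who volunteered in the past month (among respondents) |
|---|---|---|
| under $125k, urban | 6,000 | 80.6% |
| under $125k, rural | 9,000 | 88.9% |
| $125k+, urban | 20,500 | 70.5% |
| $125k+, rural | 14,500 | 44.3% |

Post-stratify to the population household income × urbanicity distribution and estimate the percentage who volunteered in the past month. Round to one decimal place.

Reweight to the known household income × urbanicity distribution:
  under $125k, urban: (6,000/50,000) × 80.6 = 9.672
  under $125k, rural: (9,000/50,000) × 88.9 = 16.002
  $125k+, urban: (20,500/50,000) × 70.5 = 28.905
  $125k+, rural: (14,500/50,000) × 44.3 = 12.847
Post-stratified estimate = 67.426 → 67.4%.

67.4%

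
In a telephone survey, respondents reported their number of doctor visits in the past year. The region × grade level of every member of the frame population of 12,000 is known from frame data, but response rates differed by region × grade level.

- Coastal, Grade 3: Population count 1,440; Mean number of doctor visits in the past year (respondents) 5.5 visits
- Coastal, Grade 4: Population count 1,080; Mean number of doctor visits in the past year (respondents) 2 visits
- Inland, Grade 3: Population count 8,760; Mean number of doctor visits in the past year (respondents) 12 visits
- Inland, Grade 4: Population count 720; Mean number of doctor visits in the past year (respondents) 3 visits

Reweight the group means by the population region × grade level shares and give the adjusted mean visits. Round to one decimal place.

Each cell contributes population-share × respondent value:
  Coastal, Grade 3: (1,440/12,000) × 5.5 = 0.66
  Coastal, Grade 4: (1,080/12,000) × 2 = 0.18
  Inland, Grade 3: (8,760/12,000) × 12 = 8.76
  Inland, Grade 4: (720/12,000) × 3 = 0.18
Post-stratified estimate = 9.78 → 9.8.

9.8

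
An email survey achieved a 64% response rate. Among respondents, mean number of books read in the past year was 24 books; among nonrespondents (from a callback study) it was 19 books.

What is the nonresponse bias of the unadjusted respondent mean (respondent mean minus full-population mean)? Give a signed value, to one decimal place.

Nonresponse fraction = 1 − 0.64 = 0.36.
Bias = (nonresponse fraction) × (respondent mean − nonrespondent mean)
     = 0.36 × (24 − 19) = 0.36 × 5 = 1.8.

+1.8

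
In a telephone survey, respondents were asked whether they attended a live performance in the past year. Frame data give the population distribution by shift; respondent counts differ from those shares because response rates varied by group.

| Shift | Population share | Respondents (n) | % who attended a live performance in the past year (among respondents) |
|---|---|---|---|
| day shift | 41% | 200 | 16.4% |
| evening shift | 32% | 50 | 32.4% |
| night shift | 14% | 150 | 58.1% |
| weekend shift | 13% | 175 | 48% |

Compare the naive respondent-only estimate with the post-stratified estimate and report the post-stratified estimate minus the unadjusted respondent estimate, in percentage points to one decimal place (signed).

-6.8 percentage points

Without adjustment, the pooled respondent share is:
  (200/575)×16.4 + (50/575)×32.4 + (150/575)×58.1 + (175/575)×48 = 38.287%
Post-stratifying to population shares instead:
  0.41×16.4 + 0.32×32.4 + 0.14×58.1 + 0.13×48 = 31.466%
Difference = 31.466 − 38.287 = -6.821 pp.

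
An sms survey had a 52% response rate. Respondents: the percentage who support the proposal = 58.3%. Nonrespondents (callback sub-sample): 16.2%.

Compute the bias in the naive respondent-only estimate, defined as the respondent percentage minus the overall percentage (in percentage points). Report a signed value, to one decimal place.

Nonresponse fraction = 1 − 0.52 = 0.48.
Bias = (nonresponse fraction) × (respondent percentage − nonrespondent percentage)
     = 0.48 × (58.3 − 16.2) = 0.48 × 42.1 = 20.208.

+20.2 percentage points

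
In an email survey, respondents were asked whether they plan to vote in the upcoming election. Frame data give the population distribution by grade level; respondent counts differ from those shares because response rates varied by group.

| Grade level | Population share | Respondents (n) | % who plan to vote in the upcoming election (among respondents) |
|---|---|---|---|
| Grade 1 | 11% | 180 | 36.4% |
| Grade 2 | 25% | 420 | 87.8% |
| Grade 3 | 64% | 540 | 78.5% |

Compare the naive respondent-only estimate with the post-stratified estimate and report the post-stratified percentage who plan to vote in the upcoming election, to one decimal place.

Without adjustment, the pooled respondent share is:
  (180/1140)×36.4 + (420/1140)×87.8 + (540/1140)×78.5 = 75.2789%
Post-stratified estimate weights by population shares:
  0.11×36.4 + 0.25×87.8 + 0.64×78.5 = 76.194%

76.2%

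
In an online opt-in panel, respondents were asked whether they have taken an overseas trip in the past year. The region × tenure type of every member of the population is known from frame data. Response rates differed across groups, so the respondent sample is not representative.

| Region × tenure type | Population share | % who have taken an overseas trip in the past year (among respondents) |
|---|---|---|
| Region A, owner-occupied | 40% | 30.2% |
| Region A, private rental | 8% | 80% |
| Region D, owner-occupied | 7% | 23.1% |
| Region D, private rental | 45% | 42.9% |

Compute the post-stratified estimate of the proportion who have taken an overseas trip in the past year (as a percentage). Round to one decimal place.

39.4%

Reweight to the known region × tenure type distribution:
  Region A, owner-occupied: 0.4 × 30.2 = 12.08
  Region A, private rental: 0.08 × 80 = 6.4
  Region D, owner-occupied: 0.07 × 23.1 = 1.617
  Region D, private rental: 0.45 × 42.9 = 19.305
Post-stratified estimate = 39.402 → 39.4%.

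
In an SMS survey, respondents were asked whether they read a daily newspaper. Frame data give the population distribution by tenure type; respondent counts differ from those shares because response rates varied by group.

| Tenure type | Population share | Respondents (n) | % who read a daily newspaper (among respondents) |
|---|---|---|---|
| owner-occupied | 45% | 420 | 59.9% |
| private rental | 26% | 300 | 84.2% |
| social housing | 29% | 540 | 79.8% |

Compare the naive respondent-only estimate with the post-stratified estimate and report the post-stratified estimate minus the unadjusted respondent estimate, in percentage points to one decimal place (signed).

-2.2 percentage points

Unadjusted (pooled respondent) estimate weights by respondent counts:
  (420/1260)×59.9 + (300/1260)×84.2 + (540/1260)×79.8 = 74.2143%
Reweighting by population tenure type shares:
  0.45×59.9 + 0.26×84.2 + 0.29×79.8 = 71.989%
Difference = 71.989 − 74.2143 = -2.2253 pp.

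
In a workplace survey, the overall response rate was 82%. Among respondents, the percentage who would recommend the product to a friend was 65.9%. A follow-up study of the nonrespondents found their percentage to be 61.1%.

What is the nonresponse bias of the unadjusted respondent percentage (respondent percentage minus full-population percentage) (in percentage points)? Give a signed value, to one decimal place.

+0.9 percentage points

Nonresponse fraction = 1 − 0.82 = 0.18.
Bias = (nonresponse fraction) × (respondent percentage − nonrespondent percentage)
     = 0.18 × (65.9 − 61.1) = 0.18 × 4.8 = 0.864.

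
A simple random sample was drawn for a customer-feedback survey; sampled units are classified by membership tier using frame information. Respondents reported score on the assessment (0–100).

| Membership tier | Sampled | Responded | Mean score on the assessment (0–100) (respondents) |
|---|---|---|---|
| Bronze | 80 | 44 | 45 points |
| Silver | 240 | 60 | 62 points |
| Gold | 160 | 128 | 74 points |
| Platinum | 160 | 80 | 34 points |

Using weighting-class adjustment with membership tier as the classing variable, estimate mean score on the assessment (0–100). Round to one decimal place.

Class response rates: Bronze 44/80 = 55%, Silver 60/240 = 25%, Gold 128/160 = 80%, Platinum 80/160 = 50%.
Weighting each respondent by the inverse class response rate inflates each class back to its sampled size, so the class weight is n_sampled:
  Bronze: 80 × 45 = 3600
  Silver: 240 × 62 = 14,880
  Gold: 160 × 74 = 11,840
  Platinum: 160 × 34 = 5440
Adjusted estimate = 35,760 / 640 = 55.875 → 55.9.

55.9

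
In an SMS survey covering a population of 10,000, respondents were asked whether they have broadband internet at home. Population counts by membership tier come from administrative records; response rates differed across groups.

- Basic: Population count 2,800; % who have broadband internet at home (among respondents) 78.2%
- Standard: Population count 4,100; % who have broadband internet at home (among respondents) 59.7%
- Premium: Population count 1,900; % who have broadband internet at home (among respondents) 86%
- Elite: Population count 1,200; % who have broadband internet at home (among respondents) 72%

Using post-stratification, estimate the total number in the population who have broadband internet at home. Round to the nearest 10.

Each cell contributes its population count × the respondent rate:
  Basic: 2,800 × 78.2% = 2189.6
  Standard: 4,100 × 59.7% = 2447.7
  Premium: 1,900 × 86% = 1634
  Elite: 1,200 × 72% = 864
Estimated total = 7135.3 → 7,140.

7,140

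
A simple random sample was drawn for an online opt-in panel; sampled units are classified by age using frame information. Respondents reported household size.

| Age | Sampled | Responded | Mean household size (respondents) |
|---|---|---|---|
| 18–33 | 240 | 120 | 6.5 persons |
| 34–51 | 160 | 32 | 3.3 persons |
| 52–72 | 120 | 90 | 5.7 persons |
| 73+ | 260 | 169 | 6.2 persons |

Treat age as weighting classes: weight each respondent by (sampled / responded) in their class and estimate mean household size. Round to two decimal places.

Response rates by class: 18–33 120/240 = 50%, 34–51 32/160 = 20%, 52–72 90/120 = 75%, 73+ 169/260 = 65%.
Each respondent's weight = sampled/responded in their class; summing within a class gives n_sampled, so:
  18–33: 240 × 6.5 = 1560
  34–51: 160 × 3.3 = 528
  52–72: 120 × 5.7 = 684
  73+: 260 × 6.2 = 1612
Adjusted estimate = 4384 / 780 = 5.62051 → 5.62.

5.62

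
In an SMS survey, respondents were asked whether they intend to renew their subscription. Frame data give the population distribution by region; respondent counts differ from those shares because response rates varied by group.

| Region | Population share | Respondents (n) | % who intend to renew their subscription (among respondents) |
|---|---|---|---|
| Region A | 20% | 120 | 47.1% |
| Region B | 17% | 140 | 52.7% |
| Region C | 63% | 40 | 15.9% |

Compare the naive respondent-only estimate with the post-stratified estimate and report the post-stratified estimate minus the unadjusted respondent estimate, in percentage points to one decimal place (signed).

Naive respondent-only estimate (weights = respondent counts):
  (120/300)×47.1 + (140/300)×52.7 + (40/300)×15.9 = 45.5533%
Post-stratifying to population shares instead:
  0.2×47.1 + 0.17×52.7 + 0.63×15.9 = 28.396%
Difference = 28.396 − 45.5533 = -17.1573 pp.

-17.2 percentage points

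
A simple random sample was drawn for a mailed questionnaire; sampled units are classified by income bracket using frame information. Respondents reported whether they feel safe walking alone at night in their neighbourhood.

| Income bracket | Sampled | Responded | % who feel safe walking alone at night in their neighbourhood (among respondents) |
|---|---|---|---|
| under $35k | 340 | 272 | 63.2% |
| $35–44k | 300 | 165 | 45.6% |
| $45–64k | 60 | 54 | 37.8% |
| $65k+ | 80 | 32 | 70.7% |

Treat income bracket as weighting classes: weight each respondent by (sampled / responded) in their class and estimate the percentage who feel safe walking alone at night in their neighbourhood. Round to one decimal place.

55.2%

Class response rates: under $35k 272/340 = 80%, $35–44k 165/300 = 55%, $45–64k 54/60 = 90%, $65k+ 32/80 = 40%.
Weighting each respondent by the inverse class response rate inflates each class back to its sampled size, so the class weight is n_sampled:
  under $35k: 340 × 63.2 = 21,488
  $35–44k: 300 × 45.6 = 13,680
  $45–64k: 60 × 37.8 = 2268
  $65k+: 80 × 70.7 = 5656
Adjusted estimate = 43,092 / 780 = 55.2462 → 55.2%.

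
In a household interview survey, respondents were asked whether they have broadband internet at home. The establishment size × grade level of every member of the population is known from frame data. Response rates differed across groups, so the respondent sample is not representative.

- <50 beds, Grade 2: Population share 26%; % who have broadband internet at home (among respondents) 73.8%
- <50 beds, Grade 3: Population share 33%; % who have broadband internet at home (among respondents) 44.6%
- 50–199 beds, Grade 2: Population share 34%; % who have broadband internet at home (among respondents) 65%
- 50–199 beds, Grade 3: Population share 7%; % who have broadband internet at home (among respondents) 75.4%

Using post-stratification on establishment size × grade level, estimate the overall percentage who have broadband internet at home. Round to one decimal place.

Each cell contributes population-share × respondent value:
  <50 beds, Grade 2: 0.26 × 73.8 = 19.188
  <50 beds, Grade 3: 0.33 × 44.6 = 14.718
  50–199 beds, Grade 2: 0.34 × 65 = 22.1
  50–199 beds, Grade 3: 0.07 × 75.4 = 5.278
Post-stratified estimate = 61.284 → 61.3%.

61.3%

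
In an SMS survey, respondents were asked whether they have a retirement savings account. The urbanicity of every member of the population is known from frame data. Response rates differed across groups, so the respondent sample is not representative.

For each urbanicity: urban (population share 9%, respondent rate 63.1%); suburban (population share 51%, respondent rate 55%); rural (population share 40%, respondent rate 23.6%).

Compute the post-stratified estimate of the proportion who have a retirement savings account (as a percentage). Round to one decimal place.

43.2%

Reweight to the known urbanicity distribution:
  urban: 0.09 × 63.1 = 5.679
  suburban: 0.51 × 55 = 28.05
  rural: 0.4 × 23.6 = 9.44
Post-stratified estimate = 43.169 → 43.2%.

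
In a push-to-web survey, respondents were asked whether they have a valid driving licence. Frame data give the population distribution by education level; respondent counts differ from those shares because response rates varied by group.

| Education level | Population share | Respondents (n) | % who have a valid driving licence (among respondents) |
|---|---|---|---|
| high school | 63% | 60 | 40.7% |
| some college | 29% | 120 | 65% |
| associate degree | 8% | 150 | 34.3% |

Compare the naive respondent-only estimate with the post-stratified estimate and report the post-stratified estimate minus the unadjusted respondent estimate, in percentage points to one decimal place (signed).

Unadjusted (pooled respondent) estimate weights by respondent counts:
  (60/330)×40.7 + (120/330)×65 + (150/330)×34.3 = 46.6273%
Post-stratified estimate weights by population shares:
  0.63×40.7 + 0.29×65 + 0.08×34.3 = 47.235%
Difference = 47.235 − 46.6273 = 0.6077 pp.

+0.6 percentage points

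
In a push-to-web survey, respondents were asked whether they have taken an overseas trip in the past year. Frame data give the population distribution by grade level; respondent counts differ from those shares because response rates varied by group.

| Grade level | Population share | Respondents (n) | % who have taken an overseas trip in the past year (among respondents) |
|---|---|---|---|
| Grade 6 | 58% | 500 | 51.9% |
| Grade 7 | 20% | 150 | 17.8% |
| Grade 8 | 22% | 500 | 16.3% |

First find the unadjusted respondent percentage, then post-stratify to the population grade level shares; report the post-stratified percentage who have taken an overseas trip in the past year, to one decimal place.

37.2%

Unadjusted (pooled respondent) estimate weights by respondent counts:
  (500/1150)×51.9 + (150/1150)×17.8 + (500/1150)×16.3 = 31.9739%
Post-stratifying to population shares instead:
  0.58×51.9 + 0.2×17.8 + 0.22×16.3 = 37.248%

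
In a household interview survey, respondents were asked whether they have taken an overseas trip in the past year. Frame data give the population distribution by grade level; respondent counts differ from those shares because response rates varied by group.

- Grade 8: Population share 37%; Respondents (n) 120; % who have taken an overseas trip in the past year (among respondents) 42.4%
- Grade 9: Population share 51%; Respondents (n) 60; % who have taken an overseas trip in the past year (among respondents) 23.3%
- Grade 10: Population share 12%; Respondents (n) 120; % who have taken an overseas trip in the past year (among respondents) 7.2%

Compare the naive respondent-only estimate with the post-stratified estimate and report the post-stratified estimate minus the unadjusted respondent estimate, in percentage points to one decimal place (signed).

Unadjusted (pooled respondent) estimate weights by respondent counts:
  (120/300)×42.4 + (60/300)×23.3 + (120/300)×7.2 = 24.5%
Reweighting by population grade level shares:
  0.37×42.4 + 0.51×23.3 + 0.12×7.2 = 28.435%
Difference = 28.435 − 24.5 = 3.935 pp.

+3.9 percentage points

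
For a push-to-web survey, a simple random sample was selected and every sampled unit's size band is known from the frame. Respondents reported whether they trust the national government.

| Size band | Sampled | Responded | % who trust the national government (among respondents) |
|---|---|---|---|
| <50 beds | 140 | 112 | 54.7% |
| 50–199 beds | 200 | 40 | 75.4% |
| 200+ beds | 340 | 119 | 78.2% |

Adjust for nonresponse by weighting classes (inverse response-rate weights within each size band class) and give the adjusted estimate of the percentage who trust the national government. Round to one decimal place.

72.5%

Class response rates: <50 beds 112/140 = 80%, 50–199 beds 40/200 = 20%, 200+ beds 119/340 = 35%.
With weight = n_sampled/n_responded per class, the weighted class total is n_sampled:
  <50 beds: 140 × 54.7 = 7658
  50–199 beds: 200 × 75.4 = 15080
  200+ beds: 340 × 78.2 = 26,588
Adjusted estimate = 49,326 / 680 = 72.5382 → 72.5%.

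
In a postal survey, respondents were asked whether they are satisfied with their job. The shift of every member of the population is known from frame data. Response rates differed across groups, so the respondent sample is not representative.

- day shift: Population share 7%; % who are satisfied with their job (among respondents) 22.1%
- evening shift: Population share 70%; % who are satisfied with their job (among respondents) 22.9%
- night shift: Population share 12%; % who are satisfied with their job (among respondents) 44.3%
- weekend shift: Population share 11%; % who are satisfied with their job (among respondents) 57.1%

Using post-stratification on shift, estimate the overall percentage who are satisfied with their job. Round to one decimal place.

29.2%

Post-stratification weights by population share, not respondent share:
  day shift: 0.07 × 22.1 = 1.547
  evening shift: 0.7 × 22.9 = 16.03
  night shift: 0.12 × 44.3 = 5.316
  weekend shift: 0.11 × 57.1 = 6.281
Post-stratified estimate = 29.174 → 29.2%.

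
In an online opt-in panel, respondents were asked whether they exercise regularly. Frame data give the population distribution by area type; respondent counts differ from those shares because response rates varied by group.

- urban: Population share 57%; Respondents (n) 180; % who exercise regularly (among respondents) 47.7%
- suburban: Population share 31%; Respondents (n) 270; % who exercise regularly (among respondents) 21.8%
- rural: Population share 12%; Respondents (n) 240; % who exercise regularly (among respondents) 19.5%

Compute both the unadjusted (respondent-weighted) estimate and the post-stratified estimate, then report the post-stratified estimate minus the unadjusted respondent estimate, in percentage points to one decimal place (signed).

Unadjusted (pooled respondent) estimate weights by respondent counts:
  (180/690)×47.7 + (270/690)×21.8 + (240/690)×19.5 = 27.7565%
Post-stratified estimate weights by population shares:
  0.57×47.7 + 0.31×21.8 + 0.12×19.5 = 36.287%
Difference = 36.287 − 27.7565 = 8.5305 pp.

+8.5 percentage points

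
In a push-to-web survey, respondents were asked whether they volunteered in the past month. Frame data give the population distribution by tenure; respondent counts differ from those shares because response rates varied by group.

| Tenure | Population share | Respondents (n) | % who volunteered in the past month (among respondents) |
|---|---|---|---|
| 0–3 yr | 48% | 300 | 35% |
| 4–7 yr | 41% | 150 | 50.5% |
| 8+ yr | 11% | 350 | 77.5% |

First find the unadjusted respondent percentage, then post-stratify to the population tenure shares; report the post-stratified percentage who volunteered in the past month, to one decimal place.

Naive respondent-only estimate (weights = respondent counts):
  (300/800)×35 + (150/800)×50.5 + (350/800)×77.5 = 56.5%
Post-stratified estimate weights by population shares:
  0.48×35 + 0.41×50.5 + 0.11×77.5 = 46.03%

46.0%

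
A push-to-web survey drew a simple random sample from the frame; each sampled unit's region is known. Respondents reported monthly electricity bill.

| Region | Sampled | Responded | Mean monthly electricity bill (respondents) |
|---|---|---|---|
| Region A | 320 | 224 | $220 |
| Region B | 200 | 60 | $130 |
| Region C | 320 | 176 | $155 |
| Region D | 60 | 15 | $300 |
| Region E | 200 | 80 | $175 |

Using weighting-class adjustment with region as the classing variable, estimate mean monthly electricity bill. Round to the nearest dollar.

Class response rates: Region A 224/320 = 70%, Region B 60/200 = 30%, Region C 176/320 = 55%, Region D 15/60 = 25%, Region E 80/200 = 40%.
Weighting each respondent by the inverse class response rate inflates each class back to its sampled size, so the class weight is n_sampled:
  Region A: 320 × 220 = 70,400
  Region B: 200 × 130 = 26,000
  Region C: 320 × 155 = 49,600
  Region D: 60 × 300 = 18,000
  Region E: 200 × 175 = 35,000
Adjusted estimate = 199,000 / 1,100 = 180.909 → $181.

$181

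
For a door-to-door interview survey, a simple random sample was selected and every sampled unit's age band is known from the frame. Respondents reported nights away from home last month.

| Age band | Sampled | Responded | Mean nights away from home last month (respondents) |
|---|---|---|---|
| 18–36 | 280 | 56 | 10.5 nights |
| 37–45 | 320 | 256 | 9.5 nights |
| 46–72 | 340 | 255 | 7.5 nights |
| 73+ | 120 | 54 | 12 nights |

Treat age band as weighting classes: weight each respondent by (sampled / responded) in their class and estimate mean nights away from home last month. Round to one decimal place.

9.4

Class response rates: 18–36 56/280 = 20%, 37–45 256/320 = 80%, 46–72 255/340 = 75%, 73+ 54/120 = 45%.
Each respondent's weight = sampled/responded in their class; summing within a class gives n_sampled, so:
  18–36: 280 × 10.5 = 2940
  37–45: 320 × 9.5 = 3040
  46–72: 340 × 7.5 = 2550
  73+: 120 × 12 = 1440
Adjusted estimate = 9970 / 1,060 = 9.40566 → 9.4.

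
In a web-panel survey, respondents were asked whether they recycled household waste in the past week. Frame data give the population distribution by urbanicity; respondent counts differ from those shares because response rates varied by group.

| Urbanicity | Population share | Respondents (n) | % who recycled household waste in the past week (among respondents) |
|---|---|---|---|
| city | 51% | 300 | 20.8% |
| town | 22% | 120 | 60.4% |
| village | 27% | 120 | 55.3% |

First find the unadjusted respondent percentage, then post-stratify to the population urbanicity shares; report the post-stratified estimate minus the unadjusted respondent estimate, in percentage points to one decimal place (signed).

Naive respondent-only estimate (weights = respondent counts):
  (300/540)×20.8 + (120/540)×60.4 + (120/540)×55.3 = 37.2667%
Post-stratified estimate weights by population shares:
  0.51×20.8 + 0.22×60.4 + 0.27×55.3 = 38.827%
Difference = 38.827 − 37.2667 = 1.5603 pp.

+1.6 percentage points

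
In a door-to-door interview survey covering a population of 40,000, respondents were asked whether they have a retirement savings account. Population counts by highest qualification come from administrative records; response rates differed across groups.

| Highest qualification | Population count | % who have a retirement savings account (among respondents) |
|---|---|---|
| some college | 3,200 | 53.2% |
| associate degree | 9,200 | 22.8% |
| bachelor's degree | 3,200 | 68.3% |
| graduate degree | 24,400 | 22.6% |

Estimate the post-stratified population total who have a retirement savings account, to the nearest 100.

Apply each group's respondent rate to its population count:
  some college: 3,200 × 53.2% = 1702.4
  associate degree: 9,200 × 22.8% = 2097.6
  bachelor's degree: 3,200 × 68.3% = 2185.6
  graduate degree: 24,400 × 22.6% = 5514.4
Estimated total = 11,500 → 11,500.

11,500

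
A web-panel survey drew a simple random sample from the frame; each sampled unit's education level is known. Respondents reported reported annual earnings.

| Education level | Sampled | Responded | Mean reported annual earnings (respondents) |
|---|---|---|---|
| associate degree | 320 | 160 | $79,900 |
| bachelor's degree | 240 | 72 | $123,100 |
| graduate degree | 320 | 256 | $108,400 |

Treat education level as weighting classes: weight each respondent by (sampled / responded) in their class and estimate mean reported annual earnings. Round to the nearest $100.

$102,000

Class response rates: associate degree 160/320 = 50%, bachelor's degree 72/240 = 30%, graduate degree 256/320 = 80%.
Inverse-response-rate weighting restores each class to its sampled count, so class totals weight by n_sampled:
  associate degree: 320 × 79,900 = 25,568,000
  bachelor's degree: 240 × 123,100 = 29,544,000
  graduate degree: 320 × 108,400 = 34,688,000
Adjusted estimate = 89,800,000 / 880 = 102045 → $102,000.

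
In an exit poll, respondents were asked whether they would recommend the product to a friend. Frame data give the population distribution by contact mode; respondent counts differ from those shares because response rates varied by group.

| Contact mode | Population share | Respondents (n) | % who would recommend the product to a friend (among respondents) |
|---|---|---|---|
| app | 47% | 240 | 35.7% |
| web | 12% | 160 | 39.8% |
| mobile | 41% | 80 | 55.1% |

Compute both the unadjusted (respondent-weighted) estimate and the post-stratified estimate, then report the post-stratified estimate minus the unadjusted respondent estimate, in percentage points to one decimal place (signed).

+3.8 percentage points

Unadjusted (pooled respondent) estimate weights by respondent counts:
  (240/480)×35.7 + (160/480)×39.8 + (80/480)×55.1 = 40.3%
Post-stratified estimate weights by population shares:
  0.47×35.7 + 0.12×39.8 + 0.41×55.1 = 44.146%
Difference = 44.146 − 40.3 = 3.846 pp.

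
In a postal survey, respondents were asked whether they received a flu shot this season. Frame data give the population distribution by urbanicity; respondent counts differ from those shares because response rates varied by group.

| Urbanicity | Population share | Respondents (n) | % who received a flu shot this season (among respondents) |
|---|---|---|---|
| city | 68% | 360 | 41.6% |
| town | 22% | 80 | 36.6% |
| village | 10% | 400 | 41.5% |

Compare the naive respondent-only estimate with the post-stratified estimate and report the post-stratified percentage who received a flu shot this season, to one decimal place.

40.5%

Without adjustment, the pooled respondent share is:
  (360/840)×41.6 + (80/840)×36.6 + (400/840)×41.5 = 41.0762%
Post-stratifying to population shares instead:
  0.68×41.6 + 0.22×36.6 + 0.1×41.5 = 40.49%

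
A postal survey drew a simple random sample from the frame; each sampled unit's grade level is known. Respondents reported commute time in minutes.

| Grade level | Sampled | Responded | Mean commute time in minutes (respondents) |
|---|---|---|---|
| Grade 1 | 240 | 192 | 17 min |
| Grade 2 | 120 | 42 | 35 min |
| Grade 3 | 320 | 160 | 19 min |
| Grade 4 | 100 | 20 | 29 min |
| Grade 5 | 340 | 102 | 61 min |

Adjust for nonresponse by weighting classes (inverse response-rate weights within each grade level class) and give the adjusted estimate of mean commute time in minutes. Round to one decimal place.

Response rates by class: Grade 1 192/240 = 80%, Grade 2 42/120 = 35%, Grade 3 160/320 = 50%, Grade 4 20/100 = 20%, Grade 5 102/340 = 30%.
Each respondent's weight = sampled/responded in their class; summing within a class gives n_sampled, so:
  Grade 1: 240 × 17 = 4080
  Grade 2: 120 × 35 = 4200
  Grade 3: 320 × 19 = 6080
  Grade 4: 100 × 29 = 2900
  Grade 5: 340 × 61 = 20,740
Adjusted estimate = 38,000 / 1,120 = 33.9286 → 33.9.

33.9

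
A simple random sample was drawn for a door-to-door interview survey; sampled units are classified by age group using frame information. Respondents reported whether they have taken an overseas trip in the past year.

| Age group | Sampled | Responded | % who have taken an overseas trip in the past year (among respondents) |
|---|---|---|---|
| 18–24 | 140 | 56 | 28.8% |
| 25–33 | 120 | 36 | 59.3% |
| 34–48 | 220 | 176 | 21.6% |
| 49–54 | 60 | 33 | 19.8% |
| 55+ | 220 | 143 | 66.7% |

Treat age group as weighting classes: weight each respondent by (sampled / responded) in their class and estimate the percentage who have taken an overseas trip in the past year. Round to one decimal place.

41.8%

Response rates by class: 18–24 56/140 = 40%, 25–33 36/120 = 30%, 34–48 176/220 = 80%, 49–54 33/60 = 55%, 55+ 143/220 = 65%.
Each respondent's weight = sampled/responded in their class; summing within a class gives n_sampled, so:
  18–24: 140 × 28.8 = 4032
  25–33: 120 × 59.3 = 7116
  34–48: 220 × 21.6 = 4752
  49–54: 60 × 19.8 = 1188
  55+: 220 × 66.7 = 14,674
Adjusted estimate = 31,762 / 760 = 41.7921 → 41.8%.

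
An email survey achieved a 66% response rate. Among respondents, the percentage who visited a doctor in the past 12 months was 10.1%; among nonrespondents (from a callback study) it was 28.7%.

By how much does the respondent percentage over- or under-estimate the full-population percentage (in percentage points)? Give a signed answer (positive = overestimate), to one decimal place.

-6.3 percentage points

Nonresponse fraction = 1 − 0.66 = 0.34.
Bias = (nonresponse fraction) × (respondent percentage − nonrespondent percentage)
     = 0.34 × (10.1 − 28.7) = 0.34 × -18.6 = -6.324.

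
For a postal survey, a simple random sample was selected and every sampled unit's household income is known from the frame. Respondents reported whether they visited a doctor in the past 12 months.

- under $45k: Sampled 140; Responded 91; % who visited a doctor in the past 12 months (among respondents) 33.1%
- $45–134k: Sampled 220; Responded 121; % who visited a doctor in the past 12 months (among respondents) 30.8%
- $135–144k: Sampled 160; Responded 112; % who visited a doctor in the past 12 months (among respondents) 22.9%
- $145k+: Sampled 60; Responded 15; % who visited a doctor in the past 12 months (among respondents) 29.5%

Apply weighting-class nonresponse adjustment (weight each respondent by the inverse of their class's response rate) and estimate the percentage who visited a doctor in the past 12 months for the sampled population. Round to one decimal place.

29.0%

Class response rates: under $45k 91/140 = 65%, $45–134k 121/220 = 55%, $135–144k 112/160 = 70%, $145k+ 15/60 = 25%.
Each respondent's weight = sampled/responded in their class; summing within a class gives n_sampled, so:
  under $45k: 140 × 33.1 = 4634
  $45–134k: 220 × 30.8 = 6776
  $135–144k: 160 × 22.9 = 3664
  $145k+: 60 × 29.5 = 1770
Adjusted estimate = 16,844 / 580 = 29.0414 → 29.0%.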